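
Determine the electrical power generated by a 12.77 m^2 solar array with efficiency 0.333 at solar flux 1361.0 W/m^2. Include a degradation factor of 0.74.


P = area * eta * S * degradation
P = 12.77 * 0.333 * 1361.0 * 0.74
P = 4282.7722 W

4282.7722 W


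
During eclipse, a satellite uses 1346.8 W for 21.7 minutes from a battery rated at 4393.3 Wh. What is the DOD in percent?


E_used = P * t / 60 = 1346.8 * 21.7 / 60 = 487.0927 Wh
DOD = E_used / E_total * 100 = 487.0927 / 4393.3 * 100
DOD = 11.0872 %

11.0872 %


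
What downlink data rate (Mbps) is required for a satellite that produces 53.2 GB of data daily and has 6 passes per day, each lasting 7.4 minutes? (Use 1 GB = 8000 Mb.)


total contact time = 6 * 7.4 * 60 = 2664.0000 s
data = 53.2 GB = 425600.0000 Mb
rate = 425600.0000 / 2664.0000 = 159.7598 Mbps

159.7598 Mbps


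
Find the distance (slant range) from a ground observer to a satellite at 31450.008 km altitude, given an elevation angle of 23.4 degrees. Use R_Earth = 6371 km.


h = 31450.008 km, el = 23.4 deg
d = -R_E*sin(el) + sqrt((R_E*sin(el))^2 + 2*R_E*h + h^2)
d = -6371.0000*sin(0.408407) + sqrt((6371.0000*0.3971479)^2 + 2*6371.0000*31450.008 + 31450.008^2)
d = 34836.0800 km

34836.0800 km


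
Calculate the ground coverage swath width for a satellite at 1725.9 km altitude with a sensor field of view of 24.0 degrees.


FOV = 24.0 deg = 0.418879 rad
swath = 2 * alt * tan(FOV/2) = 2 * 1725.9 * tan(0.2094395)
swath = 2 * 1725.9 * 0.2125566
swath = 733.7027 km

733.7027 km


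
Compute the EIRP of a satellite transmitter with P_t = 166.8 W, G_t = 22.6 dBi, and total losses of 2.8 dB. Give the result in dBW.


Pt = 166.8 W = 22.2220 dBW
EIRP = Pt_dBW + Gt - losses = 22.2220 + 22.6 - 2.8 = 42.0220 dBW

42.0220 dBW


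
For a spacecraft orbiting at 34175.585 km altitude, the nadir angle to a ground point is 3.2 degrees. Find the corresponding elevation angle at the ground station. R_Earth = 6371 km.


r = R_E + alt = 40546.5850 km
Law of sines in the satellite / Earth-center / ground-point triangle:
  sin(nadir)/R_E = sin(90 + el)/r  =>  cos(el) = (r/R_E)*sin(nadir)
cos(el) = (40546.5850 / 6371.0000) * sin(3.2 deg) = 0.3552616
el = arccos(0.3552616) = 69.1905 deg
(Earth-central angle = 90 - nadir - el = 17.6095 deg)

69.1905 degrees


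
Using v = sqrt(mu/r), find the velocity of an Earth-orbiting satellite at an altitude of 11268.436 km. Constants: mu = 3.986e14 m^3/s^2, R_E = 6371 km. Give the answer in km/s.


r = R_E + alt = 6371.0 + 11268.436 = 17639.4360 km = 1.7639436e+07 m
v = sqrt(mu/r) = sqrt(3.986e14 / 1.7639436e+07) = 4753.6401 m/s = 4.7536 km/s

4.7536 km/s


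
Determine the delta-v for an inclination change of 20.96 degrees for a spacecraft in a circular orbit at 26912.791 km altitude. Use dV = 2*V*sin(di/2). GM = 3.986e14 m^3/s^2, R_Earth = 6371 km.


r = 33283.7910 km = 3.3283791e+07 m
V = sqrt(mu/r) = 3460.6068 m/s
di = 20.96 deg = 0.365821 rad
dV = 2*V*sin(di/2) = 2*3460.6068*sin(0.1829105)
dV = 1258.9154 m/s = 1.2589 km/s

1.2589 km/s


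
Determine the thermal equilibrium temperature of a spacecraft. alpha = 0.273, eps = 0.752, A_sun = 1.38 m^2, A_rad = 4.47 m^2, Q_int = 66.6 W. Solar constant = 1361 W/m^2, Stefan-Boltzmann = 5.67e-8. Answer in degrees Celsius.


Numerator = alpha*S*A_sun + Q_int = 0.273*1361*1.38 + 66.6 = 579.3431 W
Denominator = eps*sigma*A_rad = 0.752*5.67e-8*4.47 = 1.9059365e-07 W/K^4
T^4 = 3.0396771e+09 K^4
T = 234.8047 K = -38.3453 C

-38.3453 degrees Celsius


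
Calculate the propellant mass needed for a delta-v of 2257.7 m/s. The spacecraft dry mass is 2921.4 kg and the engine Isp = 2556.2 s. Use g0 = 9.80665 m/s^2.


ve = Isp * g0 = 2556.2 * 9.80665 = 25067.758730 m/s
mass ratio = exp(dv/ve) = exp(2257.7/25067.758730) = 1.09424420
m_prop = m_dry * (mr - 1) = 2921.4 * (1.09424420 - 1)
m_prop = 275.3250 kg

275.3250 kg


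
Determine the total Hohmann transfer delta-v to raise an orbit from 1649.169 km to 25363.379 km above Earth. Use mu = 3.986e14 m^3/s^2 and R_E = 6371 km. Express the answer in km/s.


r1 = 8020.1690 km = 8.020169e+06 m
r2 = 31734.3790 km = 3.1734379e+07 m
dv1 = sqrt(mu/r1)*(sqrt(2*r2/(r1+r2)) - 1) = 1857.8554 m/s
dv2 = sqrt(mu/r2)*(1 - sqrt(2*r1/(r1+r2))) = 1292.8660 m/s
total dv = |dv1| + |dv2| = 1857.8554 + 1292.8660 = 3150.7213 m/s = 3.1507 km/s

3.1507 km/s


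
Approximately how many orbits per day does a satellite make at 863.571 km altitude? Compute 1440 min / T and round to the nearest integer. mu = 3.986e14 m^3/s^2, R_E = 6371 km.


r = 7.234571e+06 m
T = 2*pi*sqrt(r^3/mu) = 6123.9325 s = 102.0655 min
revs/day = 1440 / 102.0655 = 14.1086
Rounded: 14 revolutions per day

14 revolutions per day


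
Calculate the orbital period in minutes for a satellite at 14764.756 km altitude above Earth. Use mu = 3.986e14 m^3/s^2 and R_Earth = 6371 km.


r = 21135.7560 km = 2.1135756e+07 m
T = 2*pi*sqrt(r^3/mu) = 2*pi*sqrt(9.4417688e+21 / 3.986e14)
T = 30580.0296 s = 509.6672 min

509.6672 minutes


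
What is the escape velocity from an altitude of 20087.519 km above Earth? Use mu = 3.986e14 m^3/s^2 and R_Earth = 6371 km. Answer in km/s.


r = 6371.0 + 20087.519 = 26458.5190 km = 2.6458519e+07 m
v_esc = sqrt(2*mu/r) = sqrt(2*3.986e14 / 2.6458519e+07)
v_esc = 5489.0967 m/s = 5.4891 km/s

5.4891 km/s


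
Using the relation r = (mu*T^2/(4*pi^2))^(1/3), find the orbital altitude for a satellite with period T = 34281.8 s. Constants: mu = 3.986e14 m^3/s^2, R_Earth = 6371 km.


T = 34281.8 s
r = (mu*T^2/(4*pi^2))^(1/3) = (3.986e14 * 34281.8^2 / (4*pi^2))^(1/3)
r = 2.2808756e+07 m = 22808.7559 km
alt = r - R_E = 22808.7559 - 6371 = 16437.7559 km

16437.7559 km


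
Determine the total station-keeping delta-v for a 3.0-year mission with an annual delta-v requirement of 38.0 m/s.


dV = rate * years = 38.0 * 3.0
dV = 114.0000 m/s

114.0000 m/s


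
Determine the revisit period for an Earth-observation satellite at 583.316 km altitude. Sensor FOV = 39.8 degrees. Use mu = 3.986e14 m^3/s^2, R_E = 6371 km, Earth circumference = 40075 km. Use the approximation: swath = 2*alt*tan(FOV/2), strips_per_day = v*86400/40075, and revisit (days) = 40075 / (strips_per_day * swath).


swath = 2*583.316*tan(0.3473205) = 422.3149 km
v = sqrt(mu/r) = 7570.7941 m/s = 7.5708 km/s
strips/day = v*86400/40075 = 7.5708*86400/40075 = 16.3223
coverage/day = strips * swath = 16.3223 * 422.3149 = 6893.1549 km
revisit = 40075 / 6893.1549 = 5.8137 days

5.8137 days


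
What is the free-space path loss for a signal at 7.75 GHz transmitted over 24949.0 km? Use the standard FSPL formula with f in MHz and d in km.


f = 7.75 GHz = 7750.0000 MHz
d = 24949.0 km
FSPL = 32.44 + 20*log10(7750.0000) + 20*log10(24949.0)
FSPL = 32.44 + 77.7860 + 87.9411
FSPL = 198.1671 dB

198.1671 dB


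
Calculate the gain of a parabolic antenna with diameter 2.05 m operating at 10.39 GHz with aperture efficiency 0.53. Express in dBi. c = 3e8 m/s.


lambda = c/f = 3e8 / 1.039e+10 = 0.02887392 m
G = eta*(pi*D/lambda)^2 = 0.53*(pi*2.05/0.02887392)^2
G = 26367.6802 (linear)
G = 10*log10(26367.6802) = 44.2107 dBi

44.2107 dBi


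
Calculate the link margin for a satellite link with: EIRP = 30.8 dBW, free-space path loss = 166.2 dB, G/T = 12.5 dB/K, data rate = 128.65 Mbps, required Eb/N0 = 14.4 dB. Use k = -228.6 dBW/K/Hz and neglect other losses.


C/N0 = EIRP - FSPL + G/T - k = 30.8 - 166.2 + 12.5 - (-228.6)
C/N0 = 105.7000 dB-Hz
R_b = 128.65 Mbps = 1.2865e+08 bps -> 10*log10(R_b) = 81.0941 dB-Hz
Eb/N0 = C/N0 - 10*log10(R_b) = 105.7000 - 81.0941 = 24.6059 dB
Margin = Eb/N0 - Eb/N0_req = 24.6059 - 14.4 = 10.2059 dB (link closes)

10.2059 dB


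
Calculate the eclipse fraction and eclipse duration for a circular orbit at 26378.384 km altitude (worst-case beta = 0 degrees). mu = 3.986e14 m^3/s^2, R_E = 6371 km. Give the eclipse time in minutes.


r = 32749.3840 km
T = 983.0253 min
Eclipse fraction = arcsin(R_E/r)/pi = arcsin(6371.0000/32749.3840)/pi
= arcsin(0.194538)/pi = 0.06232076
Eclipse duration = 0.06232076 * 983.0253 = 61.2629 min

61.2629 minutes


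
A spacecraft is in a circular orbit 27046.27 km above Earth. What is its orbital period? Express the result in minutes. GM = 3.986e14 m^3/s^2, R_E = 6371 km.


r = 33417.2700 km = 3.341727e+07 m
T = 2*pi*sqrt(r^3/mu) = 2*pi*sqrt(3.7317531e+22 / 3.986e14)
T = 60794.9734 s = 1013.2496 min

1013.2496 minutes


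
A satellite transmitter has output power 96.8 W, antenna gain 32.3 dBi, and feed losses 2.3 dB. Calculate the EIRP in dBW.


Pt = 96.8 W = 19.8588 dBW
EIRP = Pt_dBW + Gt - losses = 19.8588 + 32.3 - 2.3 = 49.8588 dBW

49.8588 dBW


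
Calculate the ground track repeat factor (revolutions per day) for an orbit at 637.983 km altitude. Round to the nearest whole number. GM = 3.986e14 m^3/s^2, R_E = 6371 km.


r = 7.008983e+06 m
T = 2*pi*sqrt(r^3/mu) = 5839.7430 s = 97.3290 min
revs/day = 1440 / 97.3290 = 14.7952
Rounded: 15 revolutions per day

15 revolutions per day


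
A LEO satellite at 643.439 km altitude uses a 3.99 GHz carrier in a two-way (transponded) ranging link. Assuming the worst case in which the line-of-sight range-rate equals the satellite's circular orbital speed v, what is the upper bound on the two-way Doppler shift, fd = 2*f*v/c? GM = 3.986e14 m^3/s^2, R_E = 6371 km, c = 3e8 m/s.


r = 7.014439e+06 m
v = sqrt(mu/r) = 7538.2785 m/s (worst-case radial velocity)
f = 3.99 GHz = 3.99e+09 Hz
fd = 2*f*v/c = 2*3.99e+09*7538.2785/3.0e+08
fd = 200518.2069 Hz

200518.2069 Hz


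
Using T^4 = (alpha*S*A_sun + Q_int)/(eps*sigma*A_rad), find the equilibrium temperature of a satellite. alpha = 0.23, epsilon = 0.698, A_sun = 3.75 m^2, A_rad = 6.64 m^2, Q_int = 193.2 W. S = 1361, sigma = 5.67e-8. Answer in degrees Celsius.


Numerator = alpha*S*A_sun + Q_int = 0.23*1361*3.75 + 193.2 = 1367.0625 W
Denominator = eps*sigma*A_rad = 0.698*5.67e-8*6.64 = 2.6278862e-07 W/K^4
T^4 = 5.2021373e+09 K^4
T = 268.5626 K = -4.5874 C

-4.5874 degrees Celsius


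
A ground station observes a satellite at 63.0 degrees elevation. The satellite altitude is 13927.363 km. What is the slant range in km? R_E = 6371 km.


h = 13927.363 km, el = 63.0 deg
d = -R_E*sin(el) + sqrt((R_E*sin(el))^2 + 2*R_E*h + h^2)
d = -6371.0000*sin(1.0996) + sqrt((6371.0000*0.8910065)^2 + 2*6371.0000*13927.363 + 13927.363^2)
d = 14414.6322 km

14414.6322 km


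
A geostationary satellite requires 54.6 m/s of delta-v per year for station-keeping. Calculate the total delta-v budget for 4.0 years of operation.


dV = rate * years = 54.6 * 4.0
dV = 218.4000 m/s

218.4000 m/s


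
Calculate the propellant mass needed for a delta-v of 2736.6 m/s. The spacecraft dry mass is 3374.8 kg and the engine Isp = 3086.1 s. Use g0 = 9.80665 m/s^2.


ve = Isp * g0 = 3086.1 * 9.80665 = 30264.302565 m/s
mass ratio = exp(dv/ve) = exp(2736.6/30264.302565) = 1.09463761
m_prop = m_dry * (mr - 1) = 3374.8 * (1.09463761 - 1)
m_prop = 319.3830 kg

319.3830 kg


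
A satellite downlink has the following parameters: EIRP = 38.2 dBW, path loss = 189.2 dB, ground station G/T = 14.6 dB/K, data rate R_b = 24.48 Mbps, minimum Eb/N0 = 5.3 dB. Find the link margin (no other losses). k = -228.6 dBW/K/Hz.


C/N0 = EIRP - FSPL + G/T - k = 38.2 - 189.2 + 14.6 - (-228.6)
C/N0 = 92.2000 dB-Hz
R_b = 24.48 Mbps = 2.448e+07 bps -> 10*log10(R_b) = 73.8881 dB-Hz
Eb/N0 = C/N0 - 10*log10(R_b) = 92.2000 - 73.8881 = 18.3119 dB
Margin = Eb/N0 - Eb/N0_req = 18.3119 - 5.3 = 13.0119 dB (link closes)

13.0119 dB


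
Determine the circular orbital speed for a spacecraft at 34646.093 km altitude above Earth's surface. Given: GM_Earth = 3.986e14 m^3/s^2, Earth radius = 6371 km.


r = R_E + alt = 6371.0 + 34646.093 = 41017.0930 km = 4.1017093e+07 m
v = sqrt(mu/r) = sqrt(3.986e14 / 4.1017093e+07) = 3117.3546 m/s = 3.1174 km/s

3.1174 km/s


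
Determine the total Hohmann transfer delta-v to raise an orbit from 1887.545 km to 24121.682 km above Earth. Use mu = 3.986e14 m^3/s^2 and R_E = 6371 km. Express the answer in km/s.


r1 = 8258.5450 km = 8.258545e+06 m
r2 = 30492.6820 km = 3.0492682e+07 m
dv1 = sqrt(mu/r1)*(sqrt(2*r2/(r1+r2)) - 1) = 1768.0795 m/s
dv2 = sqrt(mu/r2)*(1 - sqrt(2*r1/(r1+r2))) = 1255.0702 m/s
total dv = |dv1| + |dv2| = 1768.0795 + 1255.0702 = 3023.1497 m/s = 3.0231 km/s

3.0231 km/s


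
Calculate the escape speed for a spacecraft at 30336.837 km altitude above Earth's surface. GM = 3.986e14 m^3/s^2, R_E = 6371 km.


r = 6371.0 + 30336.837 = 36707.8370 km = 3.6707837e+07 m
v_esc = sqrt(2*mu/r) = sqrt(2*3.986e14 / 3.6707837e+07)
v_esc = 4660.1967 m/s = 4.6602 km/s

4.6602 km/s


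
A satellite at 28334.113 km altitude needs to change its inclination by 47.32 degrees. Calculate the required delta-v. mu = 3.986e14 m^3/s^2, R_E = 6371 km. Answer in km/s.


r = 34705.1130 km = 3.4705113e+07 m
V = sqrt(mu/r) = 3389.0027 m/s
di = 47.32 deg = 0.8258898 rad
dV = 2*V*sin(di/2) = 2*3389.0027*sin(0.4129449)
dV = 2720.0707 m/s = 2.7201 km/s

2.7201 km/s


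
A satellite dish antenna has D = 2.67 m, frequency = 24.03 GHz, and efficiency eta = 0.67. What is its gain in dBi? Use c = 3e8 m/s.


lambda = c/f = 3e8 / 2.403e+10 = 0.01248439 m
G = eta*(pi*D/lambda)^2 = 0.67*(pi*2.67/0.01248439)^2
G = 302455.9295 (linear)
G = 10*log10(302455.9295) = 54.8066 dBi

54.8066 dBi


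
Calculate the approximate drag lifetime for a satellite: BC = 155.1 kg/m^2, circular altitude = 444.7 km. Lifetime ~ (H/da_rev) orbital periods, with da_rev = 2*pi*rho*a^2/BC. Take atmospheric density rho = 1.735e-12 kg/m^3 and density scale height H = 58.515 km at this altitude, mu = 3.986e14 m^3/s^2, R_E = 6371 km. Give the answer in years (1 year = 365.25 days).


a = R_E + alt = 6815.7000 km = 6.8157e+06 m
da_rev = 2*pi*rho*a^2/BC = 2*pi*1.735e-12*(6.8157e+06)^2/155.1 = 3.265040 m per revolution
N = H/da_rev = 58515.0000 m / 3.265040 m = 17921.6804 revolutions
P = 2*pi*sqrt(a^3/mu) = 5599.8568 s
lifetime = N*P = 17921.6804 * 5599.8568 = 1.0035884e+08 s = 1161.5607 days
years = 1161.5607 / 365.25 = 3.1802 years

3.1802 years


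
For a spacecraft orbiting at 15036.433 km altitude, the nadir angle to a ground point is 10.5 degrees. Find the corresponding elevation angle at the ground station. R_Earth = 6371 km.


r = R_E + alt = 21407.4330 km
Law of sines in the satellite / Earth-center / ground-point triangle:
  sin(nadir)/R_E = sin(90 + el)/r  =>  cos(el) = (r/R_E)*sin(nadir)
cos(el) = (21407.4330 / 6371.0000) * sin(10.5 deg) = 0.6123363
el = arccos(0.6123363) = 52.2414 deg
(Earth-central angle = 90 - nadir - el = 27.2586 deg)

52.2414 degrees


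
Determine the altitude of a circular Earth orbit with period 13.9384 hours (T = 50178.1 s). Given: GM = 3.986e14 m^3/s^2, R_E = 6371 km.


T = 50178.1 s
r = (mu*T^2/(4*pi^2))^(1/3) = (3.986e14 * 50178.1^2 / (4*pi^2))^(1/3)
r = 2.9403701e+07 m = 29403.7008 km
alt = r - R_E = 29403.7008 - 6371 = 23032.7008 km

23032.7008 km


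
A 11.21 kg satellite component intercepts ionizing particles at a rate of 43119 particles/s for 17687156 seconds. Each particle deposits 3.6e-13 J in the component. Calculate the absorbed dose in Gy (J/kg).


Total energy deposited = rate * time * E_per
  = 43119 * 17687156 * 3.6e-13 = 0.2745549 J
Dose = E_total / mass = 0.2745549 / 11.21
Dose = 0.02449196 Gy

0.0245 Gy


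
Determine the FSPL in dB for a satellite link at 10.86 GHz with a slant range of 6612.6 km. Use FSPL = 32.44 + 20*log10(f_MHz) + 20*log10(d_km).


f = 10.86 GHz = 10860.0000 MHz
d = 6612.6 km
FSPL = 32.44 + 20*log10(10860.0000) + 20*log10(6612.6)
FSPL = 32.44 + 80.7166 + 76.4074
FSPL = 189.5640 dB

189.5640 dB


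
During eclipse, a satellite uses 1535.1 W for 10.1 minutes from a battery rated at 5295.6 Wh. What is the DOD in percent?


E_used = P * t / 60 = 1535.1 * 10.1 / 60 = 258.4085 Wh
DOD = E_used / E_total * 100 = 258.4085 / 5295.6 * 100
DOD = 4.8797 %

4.8797 %


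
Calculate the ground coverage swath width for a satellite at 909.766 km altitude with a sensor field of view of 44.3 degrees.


FOV = 44.3 deg = 0.7731809 rad
swath = 2 * alt * tan(FOV/2) = 2 * 909.766 * tan(0.3865904)
swath = 2 * 909.766 * 0.4070748
swath = 740.6856 km

740.6856 km


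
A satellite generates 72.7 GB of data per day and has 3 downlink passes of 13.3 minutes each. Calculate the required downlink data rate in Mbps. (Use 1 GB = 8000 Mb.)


total contact time = 3 * 13.3 * 60 = 2394.0000 s
data = 72.7 GB = 581600.0000 Mb
rate = 581600.0000 / 2394.0000 = 242.9407 Mbps

242.9407 Mbps


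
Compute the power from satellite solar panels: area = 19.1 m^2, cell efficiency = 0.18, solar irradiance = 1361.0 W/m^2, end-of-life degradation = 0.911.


P = area * eta * S * degradation
P = 19.1 * 0.18 * 1361.0 * 0.911
P = 4262.6765 W

4262.6765 W


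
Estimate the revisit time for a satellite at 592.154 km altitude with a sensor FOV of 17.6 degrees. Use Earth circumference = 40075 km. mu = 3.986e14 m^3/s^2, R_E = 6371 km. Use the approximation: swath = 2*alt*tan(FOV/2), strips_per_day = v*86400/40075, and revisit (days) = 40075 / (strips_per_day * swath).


swath = 2*592.154*tan(0.153589) = 183.3406 km
v = sqrt(mu/r) = 7565.9880 m/s = 7.5660 km/s
strips/day = v*86400/40075 = 7.5660*86400/40075 = 16.3119
coverage/day = strips * swath = 16.3119 * 183.3406 = 2990.6420 km
revisit = 40075 / 2990.6420 = 13.4001 days

13.4001 days


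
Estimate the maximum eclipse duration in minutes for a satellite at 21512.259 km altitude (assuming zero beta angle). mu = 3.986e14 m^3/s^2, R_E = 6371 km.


r = 27883.2590 km
T = 772.2809 min
Eclipse fraction = arcsin(R_E/r)/pi = arcsin(6371.0000/27883.2590)/pi
= arcsin(0.2284884)/pi = 0.07337828
Eclipse duration = 0.07337828 * 772.2809 = 56.6686 min

56.6686 minutes


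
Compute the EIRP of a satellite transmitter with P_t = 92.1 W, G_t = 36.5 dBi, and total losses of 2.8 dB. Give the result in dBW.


Pt = 92.1 W = 19.6426 dBW
EIRP = Pt_dBW + Gt - losses = 19.6426 + 36.5 - 2.8 = 53.3426 dBW

53.3426 dBW


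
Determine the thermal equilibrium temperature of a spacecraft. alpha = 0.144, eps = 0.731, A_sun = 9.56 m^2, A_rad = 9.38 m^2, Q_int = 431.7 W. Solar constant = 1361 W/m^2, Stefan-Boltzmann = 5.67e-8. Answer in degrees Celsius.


Numerator = alpha*S*A_sun + Q_int = 0.144*1361*9.56 + 431.7 = 2305.3070 W
Denominator = eps*sigma*A_rad = 0.731*5.67e-8*9.38 = 3.8877943e-07 W/K^4
T^4 = 5.9296014e+09 K^4
T = 277.4958 K = 4.3458 C

4.3458 degrees Celsius


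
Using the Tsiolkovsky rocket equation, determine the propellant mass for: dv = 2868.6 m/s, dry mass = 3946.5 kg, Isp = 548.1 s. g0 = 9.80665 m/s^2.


ve = Isp * g0 = 548.1 * 9.80665 = 5375.024865 m/s
mass ratio = exp(dv/ve) = exp(2868.6/5375.024865) = 1.70521389
m_prop = m_dry * (mr - 1) = 3946.5 * (1.70521389 - 1)
m_prop = 2783.1266 kg

2783.1266 kg


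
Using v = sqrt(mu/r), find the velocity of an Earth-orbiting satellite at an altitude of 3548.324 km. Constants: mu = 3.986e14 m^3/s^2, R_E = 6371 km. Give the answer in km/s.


r = R_E + alt = 6371.0 + 3548.324 = 9919.3240 km = 9.919324e+06 m
v = sqrt(mu/r) = sqrt(3.986e14 / 9.919324e+06) = 6339.1001 m/s = 6.3391 km/s

6.3391 km/s


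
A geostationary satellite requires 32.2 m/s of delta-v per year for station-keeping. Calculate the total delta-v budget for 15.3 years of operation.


dV = rate * years = 32.2 * 15.3
dV = 492.6600 m/s

492.6600 m/s


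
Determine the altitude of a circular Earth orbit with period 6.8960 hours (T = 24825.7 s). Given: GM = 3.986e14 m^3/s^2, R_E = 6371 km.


T = 24825.7 s
r = (mu*T^2/(4*pi^2))^(1/3) = (3.986e14 * 24825.7^2 / (4*pi^2))^(1/3)
r = 1.8393323e+07 m = 18393.3226 km
alt = r - R_E = 18393.3226 - 6371 = 12022.3226 km

12022.3226 km


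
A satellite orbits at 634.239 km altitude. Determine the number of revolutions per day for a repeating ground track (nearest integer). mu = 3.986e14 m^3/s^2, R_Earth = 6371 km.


r = 7.005239e+06 m
T = 2*pi*sqrt(r^3/mu) = 5835.0644 s = 97.2511 min
revs/day = 1440 / 97.2511 = 14.8070
Rounded: 15 revolutions per day

15 revolutions per day


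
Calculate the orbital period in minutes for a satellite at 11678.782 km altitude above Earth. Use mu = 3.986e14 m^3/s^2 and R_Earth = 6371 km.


r = 18049.7820 km = 1.8049782e+07 m
T = 2*pi*sqrt(r^3/mu) = 2*pi*sqrt(5.8805221e+21 / 3.986e14)
T = 24133.4362 s = 402.2239 min

402.2239 minutes


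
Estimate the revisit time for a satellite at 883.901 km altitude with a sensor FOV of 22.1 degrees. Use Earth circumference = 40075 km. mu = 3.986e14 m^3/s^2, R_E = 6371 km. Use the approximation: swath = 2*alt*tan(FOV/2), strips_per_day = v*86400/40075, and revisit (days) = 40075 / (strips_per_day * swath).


swath = 2*883.901*tan(0.1928589) = 345.2272 km
v = sqrt(mu/r) = 7412.2985 m/s = 7.4123 km/s
strips/day = v*86400/40075 = 7.4123*86400/40075 = 15.9806
coverage/day = strips * swath = 15.9806 * 345.2272 = 5516.9375 km
revisit = 40075 / 5516.9375 = 7.2640 days

7.2640 days


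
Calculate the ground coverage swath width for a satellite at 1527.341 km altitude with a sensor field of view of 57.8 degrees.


FOV = 57.8 deg = 1.0088 rad
swath = 2 * alt * tan(FOV/2) = 2 * 1527.341 * tan(0.5044002)
swath = 2 * 1527.341 * 0.5520297
swath = 1686.2751 km

1686.2751 km


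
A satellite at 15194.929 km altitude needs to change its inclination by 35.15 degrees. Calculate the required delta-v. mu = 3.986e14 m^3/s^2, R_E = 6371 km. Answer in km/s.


r = 21565.9290 km = 2.1565929e+07 m
V = sqrt(mu/r) = 4299.1694 m/s
di = 35.15 deg = 0.6134832 rad
dV = 2*V*sin(di/2) = 2*4299.1694*sin(0.3067416)
dV = 2596.3024 m/s = 2.5963 km/s

2.5963 km/s


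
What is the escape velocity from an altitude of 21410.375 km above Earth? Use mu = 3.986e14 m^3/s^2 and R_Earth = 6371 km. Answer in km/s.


r = 6371.0 + 21410.375 = 27781.3750 km = 2.7781375e+07 m
v_esc = sqrt(2*mu/r) = sqrt(2*3.986e14 / 2.7781375e+07)
v_esc = 5356.8166 m/s = 5.3568 km/s

5.3568 km/s


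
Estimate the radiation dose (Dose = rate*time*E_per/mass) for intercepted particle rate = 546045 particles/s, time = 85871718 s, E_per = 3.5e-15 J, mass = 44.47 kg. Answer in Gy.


Total energy deposited = rate * time * E_per
  = 546045 * 85871718 * 3.5e-15 = 0.1641144 J
Dose = E_total / mass = 0.1641144 / 44.47
Dose = 0.003690451 Gy

0.0037 Gy


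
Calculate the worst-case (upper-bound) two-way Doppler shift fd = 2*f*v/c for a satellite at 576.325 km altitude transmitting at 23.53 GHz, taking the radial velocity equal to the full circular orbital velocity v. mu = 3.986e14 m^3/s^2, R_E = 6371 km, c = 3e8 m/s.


r = 6.947325e+06 m
v = sqrt(mu/r) = 7574.6024 m/s (worst-case radial velocity)
f = 23.53 GHz = 2.353e+10 Hz
fd = 2*f*v/c = 2*2.353e+10*7574.6024/3.0e+08
fd = 1.1882026e+06 Hz

1.1882e+06 Hz


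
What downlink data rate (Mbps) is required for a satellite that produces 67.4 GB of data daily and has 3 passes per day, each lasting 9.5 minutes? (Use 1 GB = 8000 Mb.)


total contact time = 3 * 9.5 * 60 = 1710.0000 s
data = 67.4 GB = 539200.0000 Mb
rate = 539200.0000 / 1710.0000 = 315.3216 Mbps

315.3216 Mbps


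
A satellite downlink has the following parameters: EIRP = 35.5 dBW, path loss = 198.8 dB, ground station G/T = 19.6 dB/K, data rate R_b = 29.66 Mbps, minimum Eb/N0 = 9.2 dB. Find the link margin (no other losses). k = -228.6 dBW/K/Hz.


C/N0 = EIRP - FSPL + G/T - k = 35.5 - 198.8 + 19.6 - (-228.6)
C/N0 = 84.9000 dB-Hz
R_b = 29.66 Mbps = 2.966e+07 bps -> 10*log10(R_b) = 74.7217 dB-Hz
Eb/N0 = C/N0 - 10*log10(R_b) = 84.9000 - 74.7217 = 10.1783 dB
Margin = Eb/N0 - Eb/N0_req = 10.1783 - 9.2 = 0.9782885 dB (link closes)

0.9783 dB


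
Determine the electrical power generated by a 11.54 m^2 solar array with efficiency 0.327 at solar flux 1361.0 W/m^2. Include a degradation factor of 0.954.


P = area * eta * S * degradation
P = 11.54 * 0.327 * 1361.0 * 0.954
P = 4899.5936 W

4899.5936 W


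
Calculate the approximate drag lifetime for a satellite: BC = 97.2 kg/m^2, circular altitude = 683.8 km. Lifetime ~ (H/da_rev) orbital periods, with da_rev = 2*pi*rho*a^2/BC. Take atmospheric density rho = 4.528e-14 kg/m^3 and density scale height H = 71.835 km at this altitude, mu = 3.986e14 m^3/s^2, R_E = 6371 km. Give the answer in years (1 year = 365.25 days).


a = R_E + alt = 7054.8000 km = 7.0548e+06 m
da_rev = 2*pi*rho*a^2/BC = 2*pi*4.528e-14*(7.0548e+06)^2/97.2 = 0.145676478 m per revolution
N = H/da_rev = 71835.0000 m / 0.145676478 m = 493113.2384 revolutions
P = 2*pi*sqrt(a^3/mu) = 5897.0971 s
lifetime = N*P = 493113.2384 * 5897.0971 = 2.9079367e+09 s = 33656.6743 days
years = 33656.6743 / 365.25 = 92.1470 years

92.1470 years


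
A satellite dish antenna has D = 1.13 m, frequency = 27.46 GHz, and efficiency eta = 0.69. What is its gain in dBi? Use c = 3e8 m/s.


lambda = c/f = 3e8 / 2.746e+10 = 0.01092498 m
G = eta*(pi*D/lambda)^2 = 0.69*(pi*1.13/0.01092498)^2
G = 72855.8248 (linear)
G = 10*log10(72855.8248) = 48.6246 dBi

48.6246 dBi


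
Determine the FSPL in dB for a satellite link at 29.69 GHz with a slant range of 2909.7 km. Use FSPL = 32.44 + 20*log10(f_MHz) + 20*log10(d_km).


f = 29.69 GHz = 29690.0000 MHz
d = 2909.7 km
FSPL = 32.44 + 20*log10(29690.0000) + 20*log10(2909.7)
FSPL = 32.44 + 89.4522 + 69.2770
FSPL = 191.1692 dB

191.1692 dB


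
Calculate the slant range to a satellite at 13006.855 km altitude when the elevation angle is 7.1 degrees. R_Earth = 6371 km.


h = 13006.855 km, el = 7.1 deg
d = -R_E*sin(el) + sqrt((R_E*sin(el))^2 + 2*R_E*h + h^2)
d = -6371.0000*sin(0.1239184) + sqrt((6371.0000*0.1236015)^2 + 2*6371.0000*13006.855 + 13006.855^2)
d = 17530.0601 km

17530.0601 km


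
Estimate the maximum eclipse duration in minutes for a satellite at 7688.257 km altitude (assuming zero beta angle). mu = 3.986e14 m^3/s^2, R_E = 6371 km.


r = 14059.2570 km
T = 276.5053 min
Eclipse fraction = arcsin(R_E/r)/pi = arcsin(6371.0000/14059.2570)/pi
= arcsin(0.4531534)/pi = 0.149701
Eclipse duration = 0.149701 * 276.5053 = 41.3931 min

41.3931 minutes


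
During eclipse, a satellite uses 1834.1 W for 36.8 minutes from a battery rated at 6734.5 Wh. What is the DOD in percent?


E_used = P * t / 60 = 1834.1 * 36.8 / 60 = 1124.9147 Wh
DOD = E_used / E_total * 100 = 1124.9147 / 6734.5 * 100
DOD = 16.7038 %

16.7038 %


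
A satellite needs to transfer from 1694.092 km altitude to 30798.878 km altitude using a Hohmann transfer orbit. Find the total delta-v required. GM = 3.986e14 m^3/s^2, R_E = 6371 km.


r1 = 8065.0920 km = 8.065092e+06 m
r2 = 37169.8780 km = 3.7169878e+07 m
dv1 = sqrt(mu/r1)*(sqrt(2*r2/(r1+r2)) - 1) = 1982.1963 m/s
dv2 = sqrt(mu/r2)*(1 - sqrt(2*r1/(r1+r2))) = 1319.2218 m/s
total dv = |dv1| + |dv2| = 1982.1963 + 1319.2218 = 3301.4181 m/s = 3.3014 km/s

3.3014 km/s


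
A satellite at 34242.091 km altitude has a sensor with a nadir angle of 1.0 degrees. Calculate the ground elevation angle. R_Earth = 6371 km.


r = R_E + alt = 40613.0910 km
Law of sines in the satellite / Earth-center / ground-point triangle:
  sin(nadir)/R_E = sin(90 + el)/r  =>  cos(el) = (r/R_E)*sin(nadir)
cos(el) = (40613.0910 / 6371.0000) * sin(1.0 deg) = 0.1112535
el = arccos(0.1112535) = 83.6124 deg
(Earth-central angle = 90 - nadir - el = 5.3876 deg)

83.6124 degrees


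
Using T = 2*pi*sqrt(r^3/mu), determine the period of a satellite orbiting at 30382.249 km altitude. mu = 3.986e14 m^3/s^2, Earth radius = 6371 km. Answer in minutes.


r = 36753.2490 km = 3.6753249e+07 m
T = 2*pi*sqrt(r^3/mu) = 2*pi*sqrt(4.9646337e+22 / 3.986e14)
T = 70122.0859 s = 1168.7014 min

1168.7014 minutes


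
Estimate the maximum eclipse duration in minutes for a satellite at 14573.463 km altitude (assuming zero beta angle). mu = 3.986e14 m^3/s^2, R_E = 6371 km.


r = 20944.4630 km
T = 502.7636 min
Eclipse fraction = arcsin(R_E/r)/pi = arcsin(6371.0000/20944.4630)/pi
= arcsin(0.3041854)/pi = 0.09838424
Eclipse duration = 0.09838424 * 502.7636 = 49.4640 min

49.4640 minutes


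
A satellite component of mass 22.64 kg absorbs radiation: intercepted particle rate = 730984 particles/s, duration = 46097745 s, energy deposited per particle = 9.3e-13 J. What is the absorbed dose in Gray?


Total energy deposited = rate * time * E_per
  = 730984 * 46097745 * 9.3e-13 = 31.3379 J
Dose = E_total / mass = 31.3379 / 22.64
Dose = 1.3842 Gy

1.3842 Gy


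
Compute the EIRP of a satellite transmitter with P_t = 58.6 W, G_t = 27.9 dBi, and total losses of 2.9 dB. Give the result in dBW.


Pt = 58.6 W = 17.6790 dBW
EIRP = Pt_dBW + Gt - losses = 17.6790 + 27.9 - 2.9 = 42.6790 dBW

42.6790 dBW


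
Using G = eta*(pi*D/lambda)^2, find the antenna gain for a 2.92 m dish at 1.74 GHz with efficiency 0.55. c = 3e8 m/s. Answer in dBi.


lambda = c/f = 3e8 / 1.74e+09 = 0.1724138 m
G = eta*(pi*D/lambda)^2 = 0.55*(pi*2.92/0.1724138)^2
G = 1556.9839 (linear)
G = 10*log10(1556.9839) = 31.9228 dBi

31.9228 dBi


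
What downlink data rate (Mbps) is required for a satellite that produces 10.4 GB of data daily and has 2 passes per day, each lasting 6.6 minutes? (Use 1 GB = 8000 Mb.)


total contact time = 2 * 6.6 * 60 = 792.0000 s
data = 10.4 GB = 83200.0000 Mb
rate = 83200.0000 / 792.0000 = 105.0505 Mbps

105.0505 Mbps


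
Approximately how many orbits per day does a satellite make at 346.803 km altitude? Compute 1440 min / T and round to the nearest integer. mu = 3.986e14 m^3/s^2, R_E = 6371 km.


r = 6.717803e+06 m
T = 2*pi*sqrt(r^3/mu) = 5479.6411 s = 91.3274 min
revs/day = 1440 / 91.3274 = 15.7675
Rounded: 16 revolutions per day

16 revolutions per day


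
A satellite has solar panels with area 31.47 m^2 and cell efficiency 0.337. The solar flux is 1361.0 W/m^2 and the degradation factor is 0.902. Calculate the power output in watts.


P = area * eta * S * degradation
P = 31.47 * 0.337 * 1361.0 * 0.902
P = 13019.4101 W

13019.4101 W


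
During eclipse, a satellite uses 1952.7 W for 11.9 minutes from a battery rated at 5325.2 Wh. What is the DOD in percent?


E_used = P * t / 60 = 1952.7 * 11.9 / 60 = 387.2855 Wh
DOD = E_used / E_total * 100 = 387.2855 / 5325.2 * 100
DOD = 7.2727 %

7.2727 %


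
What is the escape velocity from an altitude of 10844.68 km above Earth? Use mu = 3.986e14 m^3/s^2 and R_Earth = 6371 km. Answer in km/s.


r = 6371.0 + 10844.68 = 17215.6800 km = 1.721568e+07 m
v_esc = sqrt(2*mu/r) = sqrt(2*3.986e14 / 1.721568e+07)
v_esc = 6804.8970 m/s = 6.8049 km/s

6.8049 km/s


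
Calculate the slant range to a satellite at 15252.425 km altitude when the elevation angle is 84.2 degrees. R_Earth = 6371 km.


h = 15252.425 km, el = 84.2 deg
d = -R_E*sin(el) + sqrt((R_E*sin(el))^2 + 2*R_E*h + h^2)
d = -6371.0000*sin(1.4696) + sqrt((6371.0000*0.9948807)^2 + 2*6371.0000*15252.425 + 15252.425^2)
d = 15275.4530 km

15275.4530 km


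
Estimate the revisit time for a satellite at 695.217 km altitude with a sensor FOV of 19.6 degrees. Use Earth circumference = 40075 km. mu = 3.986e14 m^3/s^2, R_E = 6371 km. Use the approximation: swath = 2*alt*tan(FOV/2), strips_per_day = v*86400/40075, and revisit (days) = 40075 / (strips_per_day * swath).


swath = 2*695.217*tan(0.1710423) = 240.1697 km
v = sqrt(mu/r) = 7510.6092 m/s = 7.5106 km/s
strips/day = v*86400/40075 = 7.5106*86400/40075 = 16.1926
coverage/day = strips * swath = 16.1926 * 240.1697 = 3888.9603 km
revisit = 40075 / 3888.9603 = 10.3048 days

10.3048 days


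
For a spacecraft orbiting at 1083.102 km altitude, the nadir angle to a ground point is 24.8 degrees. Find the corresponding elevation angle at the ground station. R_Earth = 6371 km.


r = R_E + alt = 7454.1020 km
Law of sines in the satellite / Earth-center / ground-point triangle:
  sin(nadir)/R_E = sin(90 + el)/r  =>  cos(el) = (r/R_E)*sin(nadir)
cos(el) = (7454.1020 / 6371.0000) * sin(24.8 deg) = 0.490761
el = arccos(0.490761) = 60.6094 deg
(Earth-central angle = 90 - nadir - el = 4.5906 deg)

60.6094 degrees


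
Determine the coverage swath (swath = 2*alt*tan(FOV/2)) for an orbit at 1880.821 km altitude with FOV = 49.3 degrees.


FOV = 49.3 deg = 0.8604473 rad
swath = 2 * alt * tan(FOV/2) = 2 * 1880.821 * tan(0.4302237)
swath = 2 * 1880.821 * 0.4588918
swath = 1726.1865 km

1726.1865 km


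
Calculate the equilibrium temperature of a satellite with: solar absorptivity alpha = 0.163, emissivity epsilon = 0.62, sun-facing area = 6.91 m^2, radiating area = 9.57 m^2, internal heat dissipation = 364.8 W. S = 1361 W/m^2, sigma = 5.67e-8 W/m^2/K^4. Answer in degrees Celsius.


Numerator = alpha*S*A_sun + Q_int = 0.163*1361*6.91 + 364.8 = 1897.7351 W
Denominator = eps*sigma*A_rad = 0.62*5.67e-8*9.57 = 3.3642378e-07 W/K^4
T^4 = 5.6409066e+09 K^4
T = 274.0547 K = 0.9046831 C

0.9047 degrees Celsius


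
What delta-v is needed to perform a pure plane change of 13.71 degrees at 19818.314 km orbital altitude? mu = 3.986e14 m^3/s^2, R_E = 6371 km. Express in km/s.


r = 26189.3140 km = 2.6189314e+07 m
V = sqrt(mu/r) = 3901.2752 m/s
di = 13.71 deg = 0.2392846 rad
dV = 2*V*sin(di/2) = 2*3901.2752*sin(0.1196423)
dV = 931.2897 m/s = 0.9312897 km/s

0.9313 km/s


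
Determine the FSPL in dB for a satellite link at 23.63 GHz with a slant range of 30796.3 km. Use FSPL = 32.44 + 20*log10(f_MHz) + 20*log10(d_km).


f = 23.63 GHz = 23630.0000 MHz
d = 30796.3 km
FSPL = 32.44 + 20*log10(23630.0000) + 20*log10(30796.3)
FSPL = 32.44 + 87.4693 + 89.7700
FSPL = 209.6792 dB

209.6792 dB


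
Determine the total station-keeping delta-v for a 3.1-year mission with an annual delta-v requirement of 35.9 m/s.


dV = rate * years = 35.9 * 3.1
dV = 111.2900 m/s

111.2900 m/s


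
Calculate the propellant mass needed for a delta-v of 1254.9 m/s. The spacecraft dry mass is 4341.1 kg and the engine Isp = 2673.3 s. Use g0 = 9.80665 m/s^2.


ve = Isp * g0 = 2673.3 * 9.80665 = 26216.117445 m/s
mass ratio = exp(dv/ve) = exp(1254.9/26216.117445) = 1.04903165
m_prop = m_dry * (mr - 1) = 4341.1 * (1.04903165 - 1)
m_prop = 212.8513 kg

212.8513 kg


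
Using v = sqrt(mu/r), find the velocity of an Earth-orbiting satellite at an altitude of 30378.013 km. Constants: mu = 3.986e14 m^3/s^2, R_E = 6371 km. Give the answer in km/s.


r = R_E + alt = 6371.0 + 30378.013 = 36749.0130 km = 3.6749013e+07 m
v = sqrt(mu/r) = sqrt(3.986e14 / 3.6749013e+07) = 3293.4101 m/s = 3.2934 km/s

3.2934 km/s


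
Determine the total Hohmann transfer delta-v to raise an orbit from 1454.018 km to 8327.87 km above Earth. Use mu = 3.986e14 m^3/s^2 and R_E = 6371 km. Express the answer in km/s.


r1 = 7825.0180 km = 7.825018e+06 m
r2 = 14698.8700 km = 1.469887e+07 m
dv1 = sqrt(mu/r1)*(sqrt(2*r2/(r1+r2)) - 1) = 1016.6539 m/s
dv2 = sqrt(mu/r2)*(1 - sqrt(2*r1/(r1+r2))) = 866.7398 m/s
total dv = |dv1| + |dv2| = 1016.6539 + 866.7398 = 1883.3937 m/s = 1.8834 km/s

1.8834 km/s


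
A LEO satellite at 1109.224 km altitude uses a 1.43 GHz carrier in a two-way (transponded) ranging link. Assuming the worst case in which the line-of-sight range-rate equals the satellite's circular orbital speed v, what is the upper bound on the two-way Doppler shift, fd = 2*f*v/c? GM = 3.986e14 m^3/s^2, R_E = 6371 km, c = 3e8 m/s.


r = 7.480224e+06 m
v = sqrt(mu/r) = 7299.8065 m/s (worst-case radial velocity)
f = 1.43 GHz = 1.43e+09 Hz
fd = 2*f*v/c = 2*1.43e+09*7299.8065/3.0e+08
fd = 69591.4882 Hz

69591.4882 Hz


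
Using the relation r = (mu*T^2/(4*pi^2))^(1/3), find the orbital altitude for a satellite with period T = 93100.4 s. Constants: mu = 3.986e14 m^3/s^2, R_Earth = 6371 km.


T = 93100.4 s
r = (mu*T^2/(4*pi^2))^(1/3) = (3.986e14 * 93100.4^2 / (4*pi^2))^(1/3)
r = 4.4397674e+07 m = 44397.6739 km
alt = r - R_E = 44397.6739 - 6371 = 38026.6739 km

38026.6739 km


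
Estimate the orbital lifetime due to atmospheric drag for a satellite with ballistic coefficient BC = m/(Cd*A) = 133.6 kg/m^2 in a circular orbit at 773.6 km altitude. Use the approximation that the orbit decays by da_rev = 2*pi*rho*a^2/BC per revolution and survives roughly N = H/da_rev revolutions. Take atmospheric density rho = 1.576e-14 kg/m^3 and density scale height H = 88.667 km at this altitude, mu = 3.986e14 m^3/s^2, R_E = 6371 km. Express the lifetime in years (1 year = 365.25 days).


a = R_E + alt = 7144.6000 km = 7.1446e+06 m
da_rev = 2*pi*rho*a^2/BC = 2*pi*1.576e-14*(7.1446e+06)^2/133.6 = 0.037834279 m per revolution
N = H/da_rev = 88667.0000 m / 0.037834279 m = 2.3435626e+06 revolutions
P = 2*pi*sqrt(a^3/mu) = 6010.0502 s
lifetime = N*P = 2.3435626e+06 * 6010.0502 = 1.4084929e+10 s = 163020.0081 days
years = 163020.0081 / 365.25 = 446.3245 years

446.3245 years


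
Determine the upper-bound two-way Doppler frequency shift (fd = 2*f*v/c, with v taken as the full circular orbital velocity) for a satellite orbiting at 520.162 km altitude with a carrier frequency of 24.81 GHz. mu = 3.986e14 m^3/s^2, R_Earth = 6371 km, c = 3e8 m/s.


r = 6.891162e+06 m
v = sqrt(mu/r) = 7605.4063 m/s (worst-case radial velocity)
f = 24.81 GHz = 2.481e+10 Hz
fd = 2*f*v/c = 2*2.481e+10*7605.4063/3.0e+08
fd = 1.2579342e+06 Hz

1.2579e+06 Hz


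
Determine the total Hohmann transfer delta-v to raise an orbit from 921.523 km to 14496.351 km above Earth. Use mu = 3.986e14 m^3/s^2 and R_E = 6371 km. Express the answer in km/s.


r1 = 7292.5230 km = 7.292523e+06 m
r2 = 20867.3510 km = 2.0867351e+07 m
dv1 = sqrt(mu/r1)*(sqrt(2*r2/(r1+r2)) - 1) = 1607.2718 m/s
dv2 = sqrt(mu/r2)*(1 - sqrt(2*r1/(r1+r2))) = 1225.1559 m/s
total dv = |dv1| + |dv2| = 1607.2718 + 1225.1559 = 2832.4277 m/s = 2.8324 km/s

2.8324 km/s


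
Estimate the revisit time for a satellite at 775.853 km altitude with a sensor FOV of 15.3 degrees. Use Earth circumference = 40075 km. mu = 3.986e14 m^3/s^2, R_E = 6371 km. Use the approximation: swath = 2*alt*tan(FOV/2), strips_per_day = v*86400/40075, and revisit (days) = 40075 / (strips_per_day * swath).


swath = 2*775.853*tan(0.1335177) = 208.4202 km
v = sqrt(mu/r) = 7468.1189 m/s = 7.4681 km/s
strips/day = v*86400/40075 = 7.4681*86400/40075 = 16.1009
coverage/day = strips * swath = 16.1009 * 208.4202 = 3355.7622 km
revisit = 40075 / 3355.7622 = 11.9421 days

11.9421 days


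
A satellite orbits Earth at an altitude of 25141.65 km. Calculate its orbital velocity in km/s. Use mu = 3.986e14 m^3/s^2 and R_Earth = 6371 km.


r = R_E + alt = 6371.0 + 25141.65 = 31512.6500 km = 3.151265e+07 m
v = sqrt(mu/r) = sqrt(3.986e14 / 3.151265e+07) = 3556.5276 m/s = 3.5565 km/s

3.5565 km/s


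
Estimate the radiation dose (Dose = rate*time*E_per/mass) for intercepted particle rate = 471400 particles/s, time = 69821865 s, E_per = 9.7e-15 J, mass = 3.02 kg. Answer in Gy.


Total energy deposited = rate * time * E_per
  = 471400 * 69821865 * 9.7e-15 = 0.3192661 J
Dose = E_total / mass = 0.3192661 / 3.02
Dose = 0.1057172 Gy

0.1057 Gy


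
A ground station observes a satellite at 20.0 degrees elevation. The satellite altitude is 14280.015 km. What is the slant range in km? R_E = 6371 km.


h = 14280.015 km, el = 20.0 deg
d = -R_E*sin(el) + sqrt((R_E*sin(el))^2 + 2*R_E*h + h^2)
d = -6371.0000*sin(0.3490659) + sqrt((6371.0000*0.3420201)^2 + 2*6371.0000*14280.015 + 14280.015^2)
d = 17585.1710 km

17585.1710 km


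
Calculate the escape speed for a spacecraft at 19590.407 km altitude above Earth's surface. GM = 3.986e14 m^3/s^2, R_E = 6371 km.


r = 6371.0 + 19590.407 = 25961.4070 km = 2.5961407e+07 m
v_esc = sqrt(2*mu/r) = sqrt(2*3.986e14 / 2.5961407e+07)
v_esc = 5541.4004 m/s = 5.5414 km/s

5.5414 km/s


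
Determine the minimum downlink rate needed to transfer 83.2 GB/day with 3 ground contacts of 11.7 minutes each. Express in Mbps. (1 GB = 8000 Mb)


total contact time = 3 * 11.7 * 60 = 2106.0000 s
data = 83.2 GB = 665600.0000 Mb
rate = 665600.0000 / 2106.0000 = 316.0494 Mbps

316.0494 Mbps


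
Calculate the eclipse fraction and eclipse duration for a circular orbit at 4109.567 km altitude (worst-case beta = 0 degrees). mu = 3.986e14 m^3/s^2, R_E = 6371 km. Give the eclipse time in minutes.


r = 10480.5670 km
T = 177.9660 min
Eclipse fraction = arcsin(R_E/r)/pi = arcsin(6371.0000/10480.5670)/pi
= arcsin(0.607887)/pi = 0.2079826
Eclipse duration = 0.2079826 * 177.9660 = 37.0138 min

37.0138 minutes
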